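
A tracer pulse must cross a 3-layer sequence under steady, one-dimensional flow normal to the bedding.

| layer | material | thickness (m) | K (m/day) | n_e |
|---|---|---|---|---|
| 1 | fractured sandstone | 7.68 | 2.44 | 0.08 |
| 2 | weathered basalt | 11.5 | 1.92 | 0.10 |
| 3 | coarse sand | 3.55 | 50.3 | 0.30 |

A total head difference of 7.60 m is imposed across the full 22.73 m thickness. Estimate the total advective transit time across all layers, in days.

3.43

With flow normal to the layers, continuity requires the same specific discharge q through every layer.
Σ(b_i/K_i) = 7.68/2.44 + 11.5/1.92 + 3.55/50.3 = 9.208 d.
q = Δh / Σ(b_i/K_i) = 7.60 / 9.208 = 0.8254 m/day.
In each layer the seepage velocity is v_i = q/n_i, so the layer transit time is t_i = b_i·n_i / q:
  layer 1 (fractured sandstone): t_1 = 7.68 × 0.08 / 0.8254 = 0.7444 d
  layer 2 (weathered basalt): t_2 = 11.5 × 0.10 / 0.8254 = 1.393 d
  layer 3 (coarse sand): t_3 = 3.55 × 0.30 / 0.8254 = 1.290 d
Total t = Σ t_i = 3.428 days.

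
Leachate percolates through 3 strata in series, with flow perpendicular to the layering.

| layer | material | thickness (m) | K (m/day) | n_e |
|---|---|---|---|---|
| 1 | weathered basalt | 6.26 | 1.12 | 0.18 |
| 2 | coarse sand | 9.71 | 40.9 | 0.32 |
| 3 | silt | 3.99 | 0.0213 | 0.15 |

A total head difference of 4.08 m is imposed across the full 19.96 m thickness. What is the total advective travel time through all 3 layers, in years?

0.626

With flow normal to the layers, continuity requires the same specific discharge q through every layer.
Σ(b_i/K_i) = 6.26/1.12 + 9.71/40.9 + 3.99/0.0213 = 193.2 d.
q = Δh / Σ(b_i/K_i) = 4.08 / 193.2 = 0.02112 m/day.
In each layer the seepage velocity is v_i = q/n_i, so the layer transit time is t_i = b_i·n_i / q:
  layer 1 (weathered basalt): t_1 = 6.26 × 0.18 / 0.02112 = 53.34 d
  layer 2 (coarse sand): t_2 = 9.71 × 0.32 / 0.02112 = 147.1 d
  layer 3 (silt): t_3 = 3.99 × 0.15 / 0.02112 = 28.33 d
Total t = Σ t_i = 228.8 days = 0.6264 years.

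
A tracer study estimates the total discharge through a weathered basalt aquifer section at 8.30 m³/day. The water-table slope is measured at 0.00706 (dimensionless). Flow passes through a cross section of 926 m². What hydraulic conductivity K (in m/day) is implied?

Hydraulic gradient i = 0.00706.
From Q = K·A·i, K = Q / (A·i) = 8.30 / (926.0 × 0.007060) = 1.270 m/day.

1.27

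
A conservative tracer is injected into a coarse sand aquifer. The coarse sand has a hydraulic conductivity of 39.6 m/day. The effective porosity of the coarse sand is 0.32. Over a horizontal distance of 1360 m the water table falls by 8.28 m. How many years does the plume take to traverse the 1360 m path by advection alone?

4.94

Hydraulic gradient i = Δh / L = 8.28 / 1360 = 0.006088.
Darcy flux q = K · i = 39.60 × 0.006088 = 0.2411 m/day.
Seepage velocity v = q / n_e = 0.2411 / 0.32 = 0.7534 m/day.
Travel time t = L / v = 1360 / 0.7534 = 1805 days = 4.942 years.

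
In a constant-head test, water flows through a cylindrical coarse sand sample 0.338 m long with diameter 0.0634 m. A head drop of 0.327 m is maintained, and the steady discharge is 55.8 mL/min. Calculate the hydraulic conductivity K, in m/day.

26.3

Cross-sectional area A = π·(d/2)² = π × (0.0634/2)² = 0.003157 m².
Convert discharge: 55.8 mL/min = 9.300e-07 m³/s.
Darcy's law rearranged: K = Q·L / (A·Δh) = 9.300e-07 × 0.338 / (0.003157 × 0.327) = 0.0003045 m/s = 26.31 m/day.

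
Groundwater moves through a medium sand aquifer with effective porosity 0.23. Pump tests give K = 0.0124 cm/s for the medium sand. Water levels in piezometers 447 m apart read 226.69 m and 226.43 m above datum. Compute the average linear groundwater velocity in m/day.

Convert K: 0.0124 cm/s × 864 = 10.71 m/day.
Hydraulic gradient i = (226.69 − 226.43) / 447 = 0.26 / 447 = 0.0005817.
Darcy flux q = K · i = 10.71 × 0.0005817 = 0.006232 m/day.
Seepage velocity v = q / n_e = 0.006232 / 0.23 = 0.02709 m/day.

0.0271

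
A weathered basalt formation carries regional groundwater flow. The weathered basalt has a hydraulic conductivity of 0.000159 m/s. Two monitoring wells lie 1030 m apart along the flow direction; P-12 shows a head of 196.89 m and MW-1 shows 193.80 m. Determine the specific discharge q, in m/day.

Convert K: 0.000159 m/s × 86400 = 13.74 m/day.
Hydraulic gradient i = (196.89 − 193.80) / 1030 = 3.09 / 1030 = 0.003000.
Specific discharge q = K · i = 13.74 × 0.003000 = 0.04121 m/day.

0.0412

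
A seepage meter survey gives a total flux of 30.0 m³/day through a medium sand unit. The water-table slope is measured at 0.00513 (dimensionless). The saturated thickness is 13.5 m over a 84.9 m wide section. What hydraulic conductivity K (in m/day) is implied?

5.10

Cross-sectional area A = 84.9 × 13.5 = 1146 m².
Hydraulic gradient i = 0.00513.
From Q = K·A·i, K = Q / (A·i) = 30.0 / (1146 × 0.005130) = 5.102 m/day.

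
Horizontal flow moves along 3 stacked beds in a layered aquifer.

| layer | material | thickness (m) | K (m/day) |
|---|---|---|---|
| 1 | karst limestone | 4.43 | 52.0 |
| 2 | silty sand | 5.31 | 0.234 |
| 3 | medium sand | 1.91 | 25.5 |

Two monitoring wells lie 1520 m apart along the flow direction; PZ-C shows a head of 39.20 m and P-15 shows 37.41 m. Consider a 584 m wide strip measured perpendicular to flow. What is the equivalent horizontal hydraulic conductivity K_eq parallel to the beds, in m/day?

24.1

Flow is parallel to layering, so each bed carries its own Darcy discharge and the transmissivities add.
Σ(K_i·b_i) = 52.0×4.43 + 0.234×5.31 + 25.5×1.91 = 280.3 m²/day.
Total thickness b = 11.65 m, so K_eq = Σ(K_i·b_i)/b = 24.06 m/day.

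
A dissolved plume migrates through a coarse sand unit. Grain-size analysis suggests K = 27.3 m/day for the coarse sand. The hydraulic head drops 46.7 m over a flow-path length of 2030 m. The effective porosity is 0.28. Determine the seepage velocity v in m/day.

Hydraulic gradient i = Δh / L = 46.7 / 2030 = 0.02300.
Darcy flux q = K · i = 27.30 × 0.02300 = 0.6280 m/day.
Seepage velocity v = q / n_e = 0.6280 / 0.28 = 2.243 m/day.

2.24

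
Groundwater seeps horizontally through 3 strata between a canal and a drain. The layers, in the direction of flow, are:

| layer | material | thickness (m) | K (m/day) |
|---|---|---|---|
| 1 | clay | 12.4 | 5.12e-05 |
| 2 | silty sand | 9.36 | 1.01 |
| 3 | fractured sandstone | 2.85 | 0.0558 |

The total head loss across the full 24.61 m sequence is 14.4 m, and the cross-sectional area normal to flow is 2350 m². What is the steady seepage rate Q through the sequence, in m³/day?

Flow is perpendicular to layering, so the layers act in series and the equivalent K is the thickness-weighted harmonic mean.
Total thickness L = 12.4 + 9.36 + 2.85 = 24.61 m.
Σ(b_i/K_i) = 12.4/5.12e-05 + 9.36/1.01 + 2.85/0.0558 = 2.422e+05 d.
K_eq = L / Σ(b_i/K_i) = 24.61 / 2.422e+05 = 0.0001016 m/day.
Q = K_eq · A · (Δh/L) = 0.0001016 × 2350 × (14.4/24.61) = 0.1397 m³/day.

0.140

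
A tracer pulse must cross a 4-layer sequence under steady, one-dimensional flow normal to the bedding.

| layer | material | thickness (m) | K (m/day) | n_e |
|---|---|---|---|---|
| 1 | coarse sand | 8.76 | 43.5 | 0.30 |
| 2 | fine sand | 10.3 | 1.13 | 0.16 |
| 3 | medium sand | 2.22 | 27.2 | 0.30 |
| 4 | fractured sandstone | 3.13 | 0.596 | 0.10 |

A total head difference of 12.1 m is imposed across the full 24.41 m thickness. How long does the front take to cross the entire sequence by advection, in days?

With flow normal to the layers, continuity requires the same specific discharge q through every layer.
Σ(b_i/K_i) = 8.76/43.5 + 10.3/1.13 + 2.22/27.2 + 3.13/0.596 = 14.65 d.
q = Δh / Σ(b_i/K_i) = 12.1 / 14.65 = 0.8260 m/day.
In each layer the seepage velocity is v_i = q/n_i, so the layer transit time is t_i = b_i·n_i / q:
  layer 1 (coarse sand): t_1 = 8.76 × 0.30 / 0.8260 = 3.182 d
  layer 2 (fine sand): t_2 = 10.3 × 0.16 / 0.8260 = 1.995 d
  layer 3 (medium sand): t_3 = 2.22 × 0.30 / 0.8260 = 0.8063 d
  layer 4 (fractured sandstone): t_4 = 3.13 × 0.10 / 0.8260 = 0.3790 d
Total t = Σ t_i = 6.362 days.

6.36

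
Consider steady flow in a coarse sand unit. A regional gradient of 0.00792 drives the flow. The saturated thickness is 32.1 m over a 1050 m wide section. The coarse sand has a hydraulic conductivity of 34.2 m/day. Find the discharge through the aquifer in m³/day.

9130

Cross-sectional area A = 1050 × 32.1 = 33705 m².
Hydraulic gradient i = 0.00792.
Darcy's law: Q = K · A · i = 34.20 × 33705 × 0.007920 = 9129 m³/day.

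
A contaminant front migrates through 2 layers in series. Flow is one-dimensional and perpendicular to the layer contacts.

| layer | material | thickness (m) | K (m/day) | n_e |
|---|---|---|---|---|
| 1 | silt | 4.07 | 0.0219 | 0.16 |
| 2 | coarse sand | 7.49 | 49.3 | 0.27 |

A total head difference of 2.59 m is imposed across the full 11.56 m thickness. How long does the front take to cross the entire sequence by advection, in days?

With flow normal to the layers, continuity requires the same specific discharge q through every layer.
Σ(b_i/K_i) = 4.07/0.0219 + 7.49/49.3 = 186.0 d.
q = Δh / Σ(b_i/K_i) = 2.59 / 186.0 = 0.01392 m/day.
In each layer the seepage velocity is v_i = q/n_i, so the layer transit time is t_i = b_i·n_i / q:
  layer 1 (silt): t_1 = 4.07 × 0.16 / 0.01392 = 46.76 d
  layer 2 (coarse sand): t_2 = 7.49 × 0.27 / 0.01392 = 145.2 d
Total t = Σ t_i = 192.0 days.

192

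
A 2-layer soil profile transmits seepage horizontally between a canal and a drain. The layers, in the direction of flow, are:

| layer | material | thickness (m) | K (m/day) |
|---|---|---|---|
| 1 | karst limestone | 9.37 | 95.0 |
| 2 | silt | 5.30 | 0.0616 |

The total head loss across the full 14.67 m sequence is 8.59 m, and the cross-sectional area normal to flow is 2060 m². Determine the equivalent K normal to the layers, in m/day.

Flow is perpendicular to layering, so the layers act in series and the equivalent K is the thickness-weighted harmonic mean.
Total thickness L = 9.37 + 5.30 = 14.67 m.
Σ(b_i/K_i) = 9.37/95.0 + 5.30/0.0616 = 86.14 d.
K_eq = L / Σ(b_i/K_i) = 14.67 / 86.14 = 0.1703 m/day.

0.170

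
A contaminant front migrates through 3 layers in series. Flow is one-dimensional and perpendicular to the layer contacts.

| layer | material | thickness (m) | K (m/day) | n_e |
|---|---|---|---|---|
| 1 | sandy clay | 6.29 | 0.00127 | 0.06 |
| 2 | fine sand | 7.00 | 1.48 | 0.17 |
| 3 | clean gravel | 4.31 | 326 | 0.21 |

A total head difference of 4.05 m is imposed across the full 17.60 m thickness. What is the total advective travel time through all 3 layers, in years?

8.29

With flow normal to the layers, continuity requires the same specific discharge q through every layer.
Σ(b_i/K_i) = 6.29/0.00127 + 7.00/1.48 + 4.31/326 = 4957 d.
q = Δh / Σ(b_i/K_i) = 4.05 / 4957 = 0.0008169 m/day.
In each layer the seepage velocity is v_i = q/n_i, so the layer transit time is t_i = b_i·n_i / q:
  layer 1 (sandy clay): t_1 = 6.29 × 0.06 / 0.0008169 = 462.0 d
  layer 2 (fine sand): t_2 = 7.00 × 0.17 / 0.0008169 = 1457 d
  layer 3 (clean gravel): t_3 = 4.31 × 0.21 / 0.0008169 = 1108 d
Total t = Σ t_i = 3027 days = 8.286 years.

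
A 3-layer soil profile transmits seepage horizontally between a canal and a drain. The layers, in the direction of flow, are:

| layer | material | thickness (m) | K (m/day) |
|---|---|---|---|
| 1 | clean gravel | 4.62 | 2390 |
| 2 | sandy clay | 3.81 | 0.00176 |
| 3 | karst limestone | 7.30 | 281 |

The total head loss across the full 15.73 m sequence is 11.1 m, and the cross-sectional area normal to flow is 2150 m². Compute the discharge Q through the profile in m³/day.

11.0

Flow is perpendicular to layering, so the layers act in series and the equivalent K is the thickness-weighted harmonic mean.
Total thickness L = 4.62 + 3.81 + 7.30 = 15.73 m.
Σ(b_i/K_i) = 4.62/2390 + 3.81/0.00176 + 7.30/281 = 2165 d.
K_eq = L / Σ(b_i/K_i) = 15.73 / 2165 = 0.007266 m/day.
Q = K_eq · A · (Δh/L) = 0.007266 × 2150 × (11.1/15.73) = 11.02 m³/day.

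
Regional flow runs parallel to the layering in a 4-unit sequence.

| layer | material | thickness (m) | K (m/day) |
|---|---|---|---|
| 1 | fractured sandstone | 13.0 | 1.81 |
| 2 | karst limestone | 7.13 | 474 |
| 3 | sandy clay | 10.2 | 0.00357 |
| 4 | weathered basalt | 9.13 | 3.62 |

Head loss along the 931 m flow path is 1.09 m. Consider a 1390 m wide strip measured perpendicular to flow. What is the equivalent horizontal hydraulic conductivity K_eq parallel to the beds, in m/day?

Flow is parallel to layering, so each bed carries its own Darcy discharge and the transmissivities add.
Σ(K_i·b_i) = 1.81×13.0 + 474×7.13 + 0.00357×10.2 + 3.62×9.13 = 3436 m²/day.
Total thickness b = 39.46 m, so K_eq = Σ(K_i·b_i)/b = 87.08 m/day.

87.1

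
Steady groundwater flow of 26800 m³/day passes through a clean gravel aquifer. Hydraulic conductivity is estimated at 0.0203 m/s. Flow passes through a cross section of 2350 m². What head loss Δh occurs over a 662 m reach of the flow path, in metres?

4.30

Convert K: 0.0203 m/s × 86400 = 1754 m/day.
From Q = K·A·i, i = Q / (K·A) = 26800 / (1754 × 2350) = 0.006502.
Head loss Δh = i · L = 0.006502 × 662 = 4.304 m.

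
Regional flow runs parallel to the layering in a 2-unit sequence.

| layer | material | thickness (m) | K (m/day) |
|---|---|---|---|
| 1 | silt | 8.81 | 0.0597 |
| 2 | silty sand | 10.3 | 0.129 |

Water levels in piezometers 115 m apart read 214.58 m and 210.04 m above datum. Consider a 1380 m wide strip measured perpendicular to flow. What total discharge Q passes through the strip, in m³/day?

101

Flow is parallel to layering, so each bed carries its own Darcy discharge and the transmissivities add.
Σ(K_i·b_i) = 0.0597×8.81 + 0.129×10.3 = 1.855 m²/day.
Hydraulic gradient i = (214.58 − 210.04) / 115 = 4.54 / 115 = 0.03948.
Q = Σ(K_i·b_i) · W · i = 1.855 × 1380 × 0.03948 = 101.0 m³/day.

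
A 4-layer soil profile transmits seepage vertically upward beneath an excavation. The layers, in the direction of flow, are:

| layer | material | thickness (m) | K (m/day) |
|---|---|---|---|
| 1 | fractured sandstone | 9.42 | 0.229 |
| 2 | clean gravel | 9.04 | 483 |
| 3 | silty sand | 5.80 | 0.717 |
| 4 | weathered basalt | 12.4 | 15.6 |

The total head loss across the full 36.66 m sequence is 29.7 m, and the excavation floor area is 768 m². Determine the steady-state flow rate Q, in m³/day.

456

Flow is perpendicular to layering, so the layers act in series and the equivalent K is the thickness-weighted harmonic mean.
Total thickness L = 9.42 + 9.04 + 5.80 + 12.4 = 36.66 m.
Σ(b_i/K_i) = 9.42/0.229 + 9.04/483 + 5.80/0.717 + 12.4/15.6 = 50.04 d.
K_eq = L / Σ(b_i/K_i) = 36.66 / 50.04 = 0.7326 m/day.
Q = K_eq · A · (Δh/L) = 0.7326 × 768 × (29.7/36.66) = 455.8 m³/day.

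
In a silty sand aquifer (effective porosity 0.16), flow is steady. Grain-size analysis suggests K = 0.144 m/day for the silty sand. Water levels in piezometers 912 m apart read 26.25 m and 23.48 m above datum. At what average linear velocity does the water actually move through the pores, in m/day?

Hydraulic gradient i = (26.25 − 23.48) / 912 = 2.77 / 912 = 0.003037.
Darcy flux q = K · i = 0.1440 × 0.003037 = 0.0004374 m/day.
Seepage velocity v = q / n_e = 0.0004374 / 0.16 = 0.002734 m/day.

0.00273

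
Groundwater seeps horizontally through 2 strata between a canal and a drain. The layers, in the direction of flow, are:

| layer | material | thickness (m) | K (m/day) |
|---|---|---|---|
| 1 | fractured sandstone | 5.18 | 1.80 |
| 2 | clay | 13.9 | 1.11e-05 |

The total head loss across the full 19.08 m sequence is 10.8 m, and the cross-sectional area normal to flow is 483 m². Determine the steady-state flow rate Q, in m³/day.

Flow is perpendicular to layering, so the layers act in series and the equivalent K is the thickness-weighted harmonic mean.
Total thickness L = 5.18 + 13.9 = 19.08 m.
Σ(b_i/K_i) = 5.18/1.80 + 13.9/1.11e-05 = 1.252e+06 d.
K_eq = L / Σ(b_i/K_i) = 19.08 / 1.252e+06 = 1.524e-05 m/day.
Q = K_eq · A · (Δh/L) = 1.524e-05 × 483 × (10.8/19.08) = 0.004166 m³/day.

0.00417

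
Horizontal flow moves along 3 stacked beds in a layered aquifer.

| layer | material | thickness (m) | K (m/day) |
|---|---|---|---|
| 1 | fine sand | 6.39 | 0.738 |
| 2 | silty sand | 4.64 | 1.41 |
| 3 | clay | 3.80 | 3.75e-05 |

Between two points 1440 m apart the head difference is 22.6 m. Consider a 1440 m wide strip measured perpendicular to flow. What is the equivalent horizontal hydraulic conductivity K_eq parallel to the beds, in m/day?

0.759

Flow is parallel to layering, so each bed carries its own Darcy discharge and the transmissivities add.
Σ(K_i·b_i) = 0.738×6.39 + 1.41×4.64 + 3.75e-05×3.80 = 11.26 m²/day.
Total thickness b = 14.83 m, so K_eq = Σ(K_i·b_i)/b = 0.7592 m/day.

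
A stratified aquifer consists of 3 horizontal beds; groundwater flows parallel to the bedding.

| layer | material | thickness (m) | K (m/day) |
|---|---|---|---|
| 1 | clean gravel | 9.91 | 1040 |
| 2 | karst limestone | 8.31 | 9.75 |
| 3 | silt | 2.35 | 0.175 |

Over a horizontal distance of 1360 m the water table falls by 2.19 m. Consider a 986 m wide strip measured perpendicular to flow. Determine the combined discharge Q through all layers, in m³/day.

Flow is parallel to layering, so each bed carries its own Darcy discharge and the transmissivities add.
Σ(K_i·b_i) = 1040×9.91 + 9.75×8.31 + 0.175×2.35 = 10388 m²/day.
Hydraulic gradient i = Δh / L = 2.19 / 1360 = 0.001610.
Q = Σ(K_i·b_i) · W · i = 10388 × 986 × 0.001610 = 16493 m³/day.

16500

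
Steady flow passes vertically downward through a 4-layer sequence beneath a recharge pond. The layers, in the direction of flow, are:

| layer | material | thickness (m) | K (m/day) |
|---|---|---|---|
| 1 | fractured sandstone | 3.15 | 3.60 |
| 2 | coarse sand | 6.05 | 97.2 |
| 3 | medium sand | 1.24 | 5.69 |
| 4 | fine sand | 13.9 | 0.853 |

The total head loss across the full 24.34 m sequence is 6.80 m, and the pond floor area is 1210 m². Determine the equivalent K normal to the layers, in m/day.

1.39

Flow is perpendicular to layering, so the layers act in series and the equivalent K is the thickness-weighted harmonic mean.
Total thickness L = 3.15 + 6.05 + 1.24 + 13.9 = 24.34 m.
Σ(b_i/K_i) = 3.15/3.60 + 6.05/97.2 + 1.24/5.69 + 13.9/0.853 = 17.45 d.
K_eq = L / Σ(b_i/K_i) = 24.34 / 17.45 = 1.395 m/day.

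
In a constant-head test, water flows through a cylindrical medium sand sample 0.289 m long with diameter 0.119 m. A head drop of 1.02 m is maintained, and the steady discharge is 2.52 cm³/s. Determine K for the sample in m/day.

5.55

Cross-sectional area A = π·(d/2)² = π × (0.119/2)² = 0.01112 m².
Convert discharge: 2.52 cm³/s = 2.520e-06 m³/s.
Darcy's law rearranged: K = Q·L / (A·Δh) = 2.520e-06 × 0.289 / (0.01112 × 1.02) = 6.420e-05 m/s = 5.547 m/day.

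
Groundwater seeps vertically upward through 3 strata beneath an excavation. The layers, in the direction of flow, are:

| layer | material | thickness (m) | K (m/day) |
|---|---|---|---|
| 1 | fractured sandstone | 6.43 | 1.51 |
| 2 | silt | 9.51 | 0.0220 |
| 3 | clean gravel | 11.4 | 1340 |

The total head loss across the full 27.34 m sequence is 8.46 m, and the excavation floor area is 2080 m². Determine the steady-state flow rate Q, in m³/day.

Flow is perpendicular to layering, so the layers act in series and the equivalent K is the thickness-weighted harmonic mean.
Total thickness L = 6.43 + 9.51 + 11.4 = 27.34 m.
Σ(b_i/K_i) = 6.43/1.51 + 9.51/0.0220 + 11.4/1340 = 436.5 d.
K_eq = L / Σ(b_i/K_i) = 27.34 / 436.5 = 0.06263 m/day.
Q = K_eq · A · (Δh/L) = 0.06263 × 2080 × (8.46/27.34) = 40.31 m³/day.

40.3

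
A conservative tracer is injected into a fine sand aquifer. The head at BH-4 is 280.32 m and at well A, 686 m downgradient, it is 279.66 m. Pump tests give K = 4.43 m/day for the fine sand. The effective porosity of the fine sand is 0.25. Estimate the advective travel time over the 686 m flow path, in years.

Hydraulic gradient i = (280.32 − 279.66) / 686 = 0.66 / 686 = 0.0009621.
Darcy flux q = K · i = 4.430 × 0.0009621 = 0.004262 m/day.
Seepage velocity v = q / n_e = 0.004262 / 0.25 = 0.01705 m/day.
Travel time t = L / v = 686 / 0.01705 = 40238 days = 110.2 years.

110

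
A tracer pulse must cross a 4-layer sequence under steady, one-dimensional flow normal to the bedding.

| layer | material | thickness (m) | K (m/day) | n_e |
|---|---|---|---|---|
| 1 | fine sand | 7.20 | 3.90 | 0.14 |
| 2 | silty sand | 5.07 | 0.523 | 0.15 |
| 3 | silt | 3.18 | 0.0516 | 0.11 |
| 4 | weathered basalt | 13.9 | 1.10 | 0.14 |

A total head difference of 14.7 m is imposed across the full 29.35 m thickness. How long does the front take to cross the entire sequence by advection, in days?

With flow normal to the layers, continuity requires the same specific discharge q through every layer.
Σ(b_i/K_i) = 7.20/3.90 + 5.07/0.523 + 3.18/0.0516 + 13.9/1.10 = 85.80 d.
q = Δh / Σ(b_i/K_i) = 14.7 / 85.80 = 0.1713 m/day.
In each layer the seepage velocity is v_i = q/n_i, so the layer transit time is t_i = b_i·n_i / q:
  layer 1 (fine sand): t_1 = 7.20 × 0.14 / 0.1713 = 5.884 d
  layer 2 (silty sand): t_2 = 5.07 × 0.15 / 0.1713 = 4.439 d
  layer 3 (silt): t_3 = 3.18 × 0.11 / 0.1713 = 2.042 d
  layer 4 (weathered basalt): t_4 = 13.9 × 0.14 / 0.1713 = 11.36 d
Total t = Σ t_i = 23.72 days.

23.7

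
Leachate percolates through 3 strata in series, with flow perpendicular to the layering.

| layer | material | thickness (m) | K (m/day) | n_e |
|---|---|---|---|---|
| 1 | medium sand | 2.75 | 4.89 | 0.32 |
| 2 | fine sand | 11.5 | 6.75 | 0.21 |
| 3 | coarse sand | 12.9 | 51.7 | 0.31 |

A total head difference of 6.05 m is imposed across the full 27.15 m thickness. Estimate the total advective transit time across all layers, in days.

With flow normal to the layers, continuity requires the same specific discharge q through every layer.
Σ(b_i/K_i) = 2.75/4.89 + 11.5/6.75 + 12.9/51.7 = 2.516 d.
q = Δh / Σ(b_i/K_i) = 6.05 / 2.516 = 2.405 m/day.
In each layer the seepage velocity is v_i = q/n_i, so the layer transit time is t_i = b_i·n_i / q:
  layer 1 (medium sand): t_1 = 2.75 × 0.32 / 2.405 = 0.3659 d
  layer 2 (fine sand): t_2 = 11.5 × 0.21 / 2.405 = 1.004 d
  layer 3 (coarse sand): t_3 = 12.9 × 0.31 / 2.405 = 1.663 d
Total t = Σ t_i = 3.033 days.

3.03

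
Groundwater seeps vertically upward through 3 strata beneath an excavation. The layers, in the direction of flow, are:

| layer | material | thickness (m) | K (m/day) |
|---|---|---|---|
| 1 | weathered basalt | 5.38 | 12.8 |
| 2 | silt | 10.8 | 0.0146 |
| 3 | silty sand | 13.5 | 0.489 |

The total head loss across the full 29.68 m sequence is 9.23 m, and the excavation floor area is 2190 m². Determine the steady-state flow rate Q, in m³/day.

26.3

Flow is perpendicular to layering, so the layers act in series and the equivalent K is the thickness-weighted harmonic mean.
Total thickness L = 5.38 + 10.8 + 13.5 = 29.68 m.
Σ(b_i/K_i) = 5.38/12.8 + 10.8/0.0146 + 13.5/0.489 = 767.8 d.
K_eq = L / Σ(b_i/K_i) = 29.68 / 767.8 = 0.03866 m/day.
Q = K_eq · A · (Δh/L) = 0.03866 × 2190 × (9.23/29.68) = 26.33 m³/day.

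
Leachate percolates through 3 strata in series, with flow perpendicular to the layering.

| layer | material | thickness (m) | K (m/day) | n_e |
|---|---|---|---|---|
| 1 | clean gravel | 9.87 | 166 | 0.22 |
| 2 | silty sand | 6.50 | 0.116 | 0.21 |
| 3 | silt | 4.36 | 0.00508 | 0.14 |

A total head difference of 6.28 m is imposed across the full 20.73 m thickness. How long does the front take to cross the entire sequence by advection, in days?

With flow normal to the layers, continuity requires the same specific discharge q through every layer.
Σ(b_i/K_i) = 9.87/166 + 6.50/0.116 + 4.36/0.00508 = 914.4 d.
q = Δh / Σ(b_i/K_i) = 6.28 / 914.4 = 0.006868 m/day.
In each layer the seepage velocity is v_i = q/n_i, so the layer transit time is t_i = b_i·n_i / q:
  layer 1 (clean gravel): t_1 = 9.87 × 0.22 / 0.006868 = 316.2 d
  layer 2 (silty sand): t_2 = 6.50 × 0.21 / 0.006868 = 198.7 d
  layer 3 (silt): t_3 = 4.36 × 0.14 / 0.006868 = 88.87 d
Total t = Σ t_i = 603.8 days.

604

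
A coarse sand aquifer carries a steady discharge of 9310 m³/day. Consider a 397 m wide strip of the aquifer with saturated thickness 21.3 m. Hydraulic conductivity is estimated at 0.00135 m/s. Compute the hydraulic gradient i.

Convert K: 0.00135 m/s × 86400 = 116.6 m/day.
Cross-sectional area A = 397 × 21.3 = 8456 m².
From Q = K·A·i, i = Q / (K·A) = 9310 / (116.6 × 8456) = 0.009439.

0.00944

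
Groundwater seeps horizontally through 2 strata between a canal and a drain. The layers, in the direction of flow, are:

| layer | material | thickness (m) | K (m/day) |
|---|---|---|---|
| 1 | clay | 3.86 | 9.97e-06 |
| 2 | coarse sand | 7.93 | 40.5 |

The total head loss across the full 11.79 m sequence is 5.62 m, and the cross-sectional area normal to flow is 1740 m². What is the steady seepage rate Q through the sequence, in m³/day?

0.0253

Flow is perpendicular to layering, so the layers act in series and the equivalent K is the thickness-weighted harmonic mean.
Total thickness L = 3.86 + 7.93 = 11.79 m.
Σ(b_i/K_i) = 3.86/9.97e-06 + 7.93/40.5 = 3.872e+05 d.
K_eq = L / Σ(b_i/K_i) = 11.79 / 3.872e+05 = 3.045e-05 m/day.
Q = K_eq · A · (Δh/L) = 3.045e-05 × 1740 × (5.62/11.79) = 0.02526 m³/day.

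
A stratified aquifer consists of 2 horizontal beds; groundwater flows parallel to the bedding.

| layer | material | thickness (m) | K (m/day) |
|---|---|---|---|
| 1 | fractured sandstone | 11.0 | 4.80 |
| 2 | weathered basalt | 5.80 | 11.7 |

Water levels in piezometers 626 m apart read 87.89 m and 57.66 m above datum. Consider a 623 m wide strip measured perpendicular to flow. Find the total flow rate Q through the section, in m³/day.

Flow is parallel to layering, so each bed carries its own Darcy discharge and the transmissivities add.
Σ(K_i·b_i) = 4.80×11.0 + 11.7×5.80 = 120.7 m²/day.
Hydraulic gradient i = (87.89 − 57.66) / 626 = 30.23 / 626 = 0.04829.
Q = Σ(K_i·b_i) · W · i = 120.7 × 623 × 0.04829 = 3630 m³/day.

3630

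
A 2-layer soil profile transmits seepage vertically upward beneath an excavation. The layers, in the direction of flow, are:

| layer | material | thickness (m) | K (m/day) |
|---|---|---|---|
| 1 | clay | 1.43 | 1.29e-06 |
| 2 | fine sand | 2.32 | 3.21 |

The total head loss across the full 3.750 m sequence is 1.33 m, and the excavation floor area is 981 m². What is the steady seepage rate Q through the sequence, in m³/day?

Flow is perpendicular to layering, so the layers act in series and the equivalent K is the thickness-weighted harmonic mean.
Total thickness L = 1.43 + 2.32 = 3.750 m.
Σ(b_i/K_i) = 1.43/1.29e-06 + 2.32/3.21 = 1.109e+06 d.
K_eq = L / Σ(b_i/K_i) = 3.750 / 1.109e+06 = 3.383e-06 m/day.
Q = K_eq · A · (Δh/L) = 3.383e-06 × 981 × (1.33/3.750) = 0.001177 m³/day.

0.00118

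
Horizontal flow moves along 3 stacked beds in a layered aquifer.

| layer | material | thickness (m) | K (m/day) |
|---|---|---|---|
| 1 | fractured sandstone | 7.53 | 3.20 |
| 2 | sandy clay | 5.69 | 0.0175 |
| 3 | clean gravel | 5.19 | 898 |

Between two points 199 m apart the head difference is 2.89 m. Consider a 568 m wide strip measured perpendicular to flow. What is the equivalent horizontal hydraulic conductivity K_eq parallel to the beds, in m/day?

Flow is parallel to layering, so each bed carries its own Darcy discharge and the transmissivities add.
Σ(K_i·b_i) = 3.20×7.53 + 0.0175×5.69 + 898×5.19 = 4685 m²/day.
Total thickness b = 18.41 m, so K_eq = Σ(K_i·b_i)/b = 254.5 m/day.

254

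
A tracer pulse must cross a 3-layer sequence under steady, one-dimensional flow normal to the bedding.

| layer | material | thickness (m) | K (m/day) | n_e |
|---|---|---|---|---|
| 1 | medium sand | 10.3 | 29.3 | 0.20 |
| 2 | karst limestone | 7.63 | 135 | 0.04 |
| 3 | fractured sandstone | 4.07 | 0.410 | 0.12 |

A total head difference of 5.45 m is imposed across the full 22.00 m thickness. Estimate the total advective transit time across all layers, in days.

With flow normal to the layers, continuity requires the same specific discharge q through every layer.
Σ(b_i/K_i) = 10.3/29.3 + 7.63/135 + 4.07/0.410 = 10.33 d.
q = Δh / Σ(b_i/K_i) = 5.45 / 10.33 = 0.5273 m/day.
In each layer the seepage velocity is v_i = q/n_i, so the layer transit time is t_i = b_i·n_i / q:
  layer 1 (medium sand): t_1 = 10.3 × 0.20 / 0.5273 = 3.906 d
  layer 2 (karst limestone): t_2 = 7.63 × 0.04 / 0.5273 = 0.5788 d
  layer 3 (fractured sandstone): t_3 = 4.07 × 0.12 / 0.5273 = 0.9262 d
Total t = Σ t_i = 5.411 days.

5.41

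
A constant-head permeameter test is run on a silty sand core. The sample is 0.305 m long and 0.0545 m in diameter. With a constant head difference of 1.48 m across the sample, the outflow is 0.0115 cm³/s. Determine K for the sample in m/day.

Cross-sectional area A = π·(d/2)² = π × (0.0545/2)² = 0.002333 m².
Convert discharge: 0.0115 cm³/s = 1.150e-08 m³/s.
Darcy's law rearranged: K = Q·L / (A·Δh) = 1.150e-08 × 0.305 / (0.002333 × 1.48) = 1.016e-06 m/s = 0.08777 m/day.

0.0878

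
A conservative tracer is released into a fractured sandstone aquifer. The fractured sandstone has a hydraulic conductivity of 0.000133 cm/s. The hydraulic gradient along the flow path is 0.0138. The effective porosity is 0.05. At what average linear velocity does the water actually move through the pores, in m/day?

Convert K: 0.000133 cm/s × 864 = 0.1149 m/day.
Hydraulic gradient i = 0.0138.
Darcy flux q = K · i = 0.1149 × 0.01380 = 0.001586 m/day.
Seepage velocity v = q / n_e = 0.001586 / 0.05 = 0.03172 m/day.

0.0317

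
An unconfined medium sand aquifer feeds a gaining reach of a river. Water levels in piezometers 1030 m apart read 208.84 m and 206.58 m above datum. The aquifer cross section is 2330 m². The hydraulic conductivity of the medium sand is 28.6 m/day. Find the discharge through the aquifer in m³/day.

146

Hydraulic gradient i = (208.84 − 206.58) / 1030 = 2.26 / 1030 = 0.002194.
Darcy's law: Q = K · A · i = 28.60 × 2330 × 0.002194 = 146.2 m³/day.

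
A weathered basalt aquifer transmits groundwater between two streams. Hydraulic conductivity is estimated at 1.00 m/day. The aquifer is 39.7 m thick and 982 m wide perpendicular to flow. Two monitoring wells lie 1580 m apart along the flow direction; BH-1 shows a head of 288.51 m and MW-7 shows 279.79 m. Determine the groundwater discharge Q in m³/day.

Cross-sectional area A = 982 × 39.7 = 38985 m².
Hydraulic gradient i = (288.51 − 279.79) / 1580 = 8.72 / 1580 = 0.005519.
Darcy's law: Q = K · A · i = 1.000 × 38985 × 0.005519 = 215.2 m³/day.

215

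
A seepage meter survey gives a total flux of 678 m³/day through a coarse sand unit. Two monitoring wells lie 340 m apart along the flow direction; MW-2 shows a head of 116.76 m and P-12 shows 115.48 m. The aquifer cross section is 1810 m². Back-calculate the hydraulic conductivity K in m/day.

Hydraulic gradient i = (116.76 − 115.48) / 340 = 1.28 / 340 = 0.003765.
From Q = K·A·i, K = Q / (A·i) = 678 / (1810 × 0.003765) = 99.50 m/day.

99.5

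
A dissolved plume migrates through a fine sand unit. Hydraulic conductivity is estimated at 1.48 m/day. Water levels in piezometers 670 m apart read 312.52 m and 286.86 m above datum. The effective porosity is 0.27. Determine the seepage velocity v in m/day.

Hydraulic gradient i = (312.52 − 286.86) / 670 = 25.66 / 670 = 0.03830.
Darcy flux q = K · i = 1.480 × 0.03830 = 0.05668 m/day.
Seepage velocity v = q / n_e = 0.05668 / 0.27 = 0.2099 m/day.

0.210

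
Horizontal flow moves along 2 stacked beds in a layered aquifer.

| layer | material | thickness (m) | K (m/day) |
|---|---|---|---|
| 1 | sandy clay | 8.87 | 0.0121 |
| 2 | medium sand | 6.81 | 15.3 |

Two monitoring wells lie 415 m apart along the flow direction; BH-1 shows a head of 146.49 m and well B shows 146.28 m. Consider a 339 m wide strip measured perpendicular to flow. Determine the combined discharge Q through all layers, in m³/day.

Flow is parallel to layering, so each bed carries its own Darcy discharge and the transmissivities add.
Σ(K_i·b_i) = 0.0121×8.87 + 15.3×6.81 = 104.3 m²/day.
Hydraulic gradient i = (146.49 − 146.28) / 415 = 0.21 / 415 = 0.0005060.
Q = Σ(K_i·b_i) · W · i = 104.3 × 339 × 0.0005060 = 17.89 m³/day.

17.9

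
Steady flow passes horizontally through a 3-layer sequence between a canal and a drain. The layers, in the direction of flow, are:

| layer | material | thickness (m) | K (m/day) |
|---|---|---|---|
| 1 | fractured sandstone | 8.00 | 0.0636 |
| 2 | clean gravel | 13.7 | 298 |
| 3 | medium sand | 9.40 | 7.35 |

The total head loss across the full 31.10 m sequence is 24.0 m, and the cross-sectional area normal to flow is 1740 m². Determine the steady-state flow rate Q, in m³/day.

Flow is perpendicular to layering, so the layers act in series and the equivalent K is the thickness-weighted harmonic mean.
Total thickness L = 8.00 + 13.7 + 9.40 = 31.10 m.
Σ(b_i/K_i) = 8.00/0.0636 + 13.7/298 + 9.40/7.35 = 127.1 d.
K_eq = L / Σ(b_i/K_i) = 31.10 / 127.1 = 0.2447 m/day.
Q = K_eq · A · (Δh/L) = 0.2447 × 1740 × (24.0/31.10) = 328.5 m³/day.

329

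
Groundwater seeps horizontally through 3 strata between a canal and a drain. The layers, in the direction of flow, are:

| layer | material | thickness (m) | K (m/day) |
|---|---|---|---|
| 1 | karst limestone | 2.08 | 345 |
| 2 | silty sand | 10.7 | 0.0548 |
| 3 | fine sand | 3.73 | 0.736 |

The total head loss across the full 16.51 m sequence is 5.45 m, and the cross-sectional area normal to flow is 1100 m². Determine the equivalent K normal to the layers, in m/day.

Flow is perpendicular to layering, so the layers act in series and the equivalent K is the thickness-weighted harmonic mean.
Total thickness L = 2.08 + 10.7 + 3.73 = 16.51 m.
Σ(b_i/K_i) = 2.08/345 + 10.7/0.0548 + 3.73/0.736 = 200.3 d.
K_eq = L / Σ(b_i/K_i) = 16.51 / 200.3 = 0.08241 m/day.

0.0824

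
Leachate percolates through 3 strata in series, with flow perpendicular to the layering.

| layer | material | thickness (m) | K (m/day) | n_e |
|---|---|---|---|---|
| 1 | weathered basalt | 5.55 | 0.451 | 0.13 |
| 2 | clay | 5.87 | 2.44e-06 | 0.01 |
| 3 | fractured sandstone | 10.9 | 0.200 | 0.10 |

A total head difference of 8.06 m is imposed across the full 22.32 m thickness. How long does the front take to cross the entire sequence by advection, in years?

1530

With flow normal to the layers, continuity requires the same specific discharge q through every layer.
Σ(b_i/K_i) = 5.55/0.451 + 5.87/2.44e-06 + 10.9/0.200 = 2.406e+06 d.
q = Δh / Σ(b_i/K_i) = 8.06 / 2.406e+06 = 3.350e-06 m/day.
In each layer the seepage velocity is v_i = q/n_i, so the layer transit time is t_i = b_i·n_i / q:
  layer 1 (weathered basalt): t_1 = 5.55 × 0.13 / 3.350e-06 = 2.154e+05 d
  layer 2 (clay): t_2 = 5.87 × 0.01 / 3.350e-06 = 17521 d
  layer 3 (fractured sandstone): t_3 = 10.9 × 0.10 / 3.350e-06 = 3.254e+05 d
Total t = Σ t_i = 5.582e+05 days = 1528 years.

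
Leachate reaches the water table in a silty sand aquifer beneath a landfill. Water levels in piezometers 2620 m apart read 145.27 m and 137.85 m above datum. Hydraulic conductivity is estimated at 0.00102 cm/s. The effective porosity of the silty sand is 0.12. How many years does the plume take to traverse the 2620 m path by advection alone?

345

Convert K: 0.00102 cm/s × 864 = 0.8813 m/day.
Hydraulic gradient i = (145.27 − 137.85) / 2620 = 7.42 / 2620 = 0.002832.
Darcy flux q = K · i = 0.8813 × 0.002832 = 0.002496 m/day.
Seepage velocity v = q / n_e = 0.002496 / 0.12 = 0.02080 m/day.
Travel time t = L / v = 2620 / 0.02080 = 1.260e+05 days = 344.9 years.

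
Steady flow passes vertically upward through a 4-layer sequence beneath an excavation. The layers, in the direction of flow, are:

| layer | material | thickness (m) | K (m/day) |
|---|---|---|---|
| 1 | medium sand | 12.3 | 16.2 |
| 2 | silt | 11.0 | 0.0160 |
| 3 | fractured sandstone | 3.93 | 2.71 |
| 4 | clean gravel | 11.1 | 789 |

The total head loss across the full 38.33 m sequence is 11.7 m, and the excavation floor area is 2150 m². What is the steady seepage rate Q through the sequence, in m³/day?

36.5

Flow is perpendicular to layering, so the layers act in series and the equivalent K is the thickness-weighted harmonic mean.
Total thickness L = 12.3 + 11.0 + 3.93 + 11.1 = 38.33 m.
Σ(b_i/K_i) = 12.3/16.2 + 11.0/0.0160 + 3.93/2.71 + 11.1/789 = 689.7 d.
K_eq = L / Σ(b_i/K_i) = 38.33 / 689.7 = 0.05557 m/day.
Q = K_eq · A · (Δh/L) = 0.05557 × 2150 × (11.7/38.33) = 36.47 m³/day.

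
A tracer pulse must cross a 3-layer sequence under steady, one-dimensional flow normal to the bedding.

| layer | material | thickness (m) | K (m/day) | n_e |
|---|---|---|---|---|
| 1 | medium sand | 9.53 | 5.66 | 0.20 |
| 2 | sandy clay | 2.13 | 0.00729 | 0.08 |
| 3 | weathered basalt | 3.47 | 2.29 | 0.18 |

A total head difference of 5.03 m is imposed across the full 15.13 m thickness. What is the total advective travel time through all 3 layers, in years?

0.434

With flow normal to the layers, continuity requires the same specific discharge q through every layer.
Σ(b_i/K_i) = 9.53/5.66 + 2.13/0.00729 + 3.47/2.29 = 295.4 d.
q = Δh / Σ(b_i/K_i) = 5.03 / 295.4 = 0.01703 m/day.
In each layer the seepage velocity is v_i = q/n_i, so the layer transit time is t_i = b_i·n_i / q:
  layer 1 (medium sand): t_1 = 9.53 × 0.20 / 0.01703 = 111.9 d
  layer 2 (sandy clay): t_2 = 2.13 × 0.08 / 0.01703 = 10.01 d
  layer 3 (weathered basalt): t_3 = 3.47 × 0.18 / 0.01703 = 36.68 d
Total t = Σ t_i = 158.6 days = 0.4343 years.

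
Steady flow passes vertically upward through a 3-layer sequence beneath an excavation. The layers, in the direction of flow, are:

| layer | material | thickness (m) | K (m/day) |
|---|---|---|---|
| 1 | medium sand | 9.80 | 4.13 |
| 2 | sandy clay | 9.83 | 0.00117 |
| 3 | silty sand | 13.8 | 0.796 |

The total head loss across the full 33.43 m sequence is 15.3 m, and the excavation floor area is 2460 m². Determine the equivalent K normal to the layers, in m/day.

Flow is perpendicular to layering, so the layers act in series and the equivalent K is the thickness-weighted harmonic mean.
Total thickness L = 9.80 + 9.83 + 13.8 = 33.43 m.
Σ(b_i/K_i) = 9.80/4.13 + 9.83/0.00117 + 13.8/0.796 = 8421 d.
K_eq = L / Σ(b_i/K_i) = 33.43 / 8421 = 0.003970 m/day.

0.00397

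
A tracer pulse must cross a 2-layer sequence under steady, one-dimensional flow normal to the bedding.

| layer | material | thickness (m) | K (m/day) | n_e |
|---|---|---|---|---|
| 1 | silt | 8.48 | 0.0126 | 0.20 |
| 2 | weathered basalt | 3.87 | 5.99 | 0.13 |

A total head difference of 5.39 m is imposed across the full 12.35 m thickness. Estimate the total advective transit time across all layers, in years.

0.753

With flow normal to the layers, continuity requires the same specific discharge q through every layer.
Σ(b_i/K_i) = 8.48/0.0126 + 3.87/5.99 = 673.7 d.
q = Δh / Σ(b_i/K_i) = 5.39 / 673.7 = 0.008001 m/day.
In each layer the seepage velocity is v_i = q/n_i, so the layer transit time is t_i = b_i·n_i / q:
  layer 1 (silt): t_1 = 8.48 × 0.20 / 0.008001 = 212.0 d
  layer 2 (weathered basalt): t_2 = 3.87 × 0.13 / 0.008001 = 62.88 d
Total t = Σ t_i = 274.9 days = 0.7525 years.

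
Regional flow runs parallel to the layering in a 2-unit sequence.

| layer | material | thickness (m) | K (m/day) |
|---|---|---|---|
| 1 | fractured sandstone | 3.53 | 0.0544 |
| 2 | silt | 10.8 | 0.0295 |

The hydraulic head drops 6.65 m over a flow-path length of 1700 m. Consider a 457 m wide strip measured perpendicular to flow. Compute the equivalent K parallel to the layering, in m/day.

0.0356

Flow is parallel to layering, so each bed carries its own Darcy discharge and the transmissivities add.
Σ(K_i·b_i) = 0.0544×3.53 + 0.0295×10.8 = 0.5106 m²/day.
Total thickness b = 14.33 m, so K_eq = Σ(K_i·b_i)/b = 0.03563 m/day.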